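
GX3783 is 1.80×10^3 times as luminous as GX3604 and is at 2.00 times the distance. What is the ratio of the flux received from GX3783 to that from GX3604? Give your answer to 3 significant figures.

450

F = L/(4πd²), so F_GX3783/F_GX3604 = (L_GX3783/L_GX3604) / (d_GX3783/d_GX3604)²
= 1.80×10^3 / (2.00)² = 1.80×10^3 / 4.000 = 450.0.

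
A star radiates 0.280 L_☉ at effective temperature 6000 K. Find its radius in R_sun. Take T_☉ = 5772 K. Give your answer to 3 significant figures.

0.490 R_sun

R/R_☉ = √(L/L_☉) / (T/T_☉)² = √(0.280) / (1.040)²
       = 0.5292 / 1.081 = 0.4897.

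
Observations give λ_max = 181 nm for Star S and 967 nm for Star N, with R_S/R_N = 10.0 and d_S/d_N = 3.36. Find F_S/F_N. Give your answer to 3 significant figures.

7.22×10^3

Wien's law: T_S/T_N = λ_N/λ_S = 967/181 = 5.343.
L_S/L_N = (R_S/R_N)²(T_S/T_N)⁴ = (10.0)²(5.343)⁴ = 8.147×10^4.
F_S/F_N = (L_S/L_N)/(d_S/d_N)² = 8.147×10^4/(3.36)² = 7216.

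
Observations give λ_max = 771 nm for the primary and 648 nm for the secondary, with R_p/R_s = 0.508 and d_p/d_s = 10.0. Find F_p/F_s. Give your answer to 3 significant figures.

Wien's law: T_p/T_s = λ_s/λ_p = 648/771 = 0.8405.
L_p/L_s = (R_p/R_s)²(T_p/T_s)⁴ = (0.508)²(0.8405)⁴ = 0.1288.
F_p/F_s = (L_p/L_s)/(d_p/d_s)² = 0.1288/(10.0)² = 0.001288.

0.00129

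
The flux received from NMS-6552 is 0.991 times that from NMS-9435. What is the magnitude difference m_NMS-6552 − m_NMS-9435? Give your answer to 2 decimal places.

0.01

m_NMS-6552 − m_NMS-9435 = −2.5 log₁₀(F_NMS-6552/F_NMS-9435) = −2.5 log₁₀(0.991) = −2.5 × (-0.004) = 0.010.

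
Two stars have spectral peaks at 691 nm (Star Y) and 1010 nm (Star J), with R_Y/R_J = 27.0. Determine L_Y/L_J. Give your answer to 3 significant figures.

3.33×10^3

Wien's law gives T ∝ 1/λ_max, so T_Y/T_J = λ_J/λ_Y = 1010/691 = 1.462.
Then L ∝ R²T⁴ gives L_Y/L_J = (27.0)² × (1.462)⁴ = 729.0 × 4.564 = 3327.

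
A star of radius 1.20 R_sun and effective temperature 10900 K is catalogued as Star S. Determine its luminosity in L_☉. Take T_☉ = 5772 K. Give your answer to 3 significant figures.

18.3 L_☉

L/L_☉ = (R/R_☉)² (T/T_☉)⁴ = (1.20)² × (10900/5772)⁴
       = 1.440 × (1.888)⁴ = 1.440 × 12.72 = 18.31.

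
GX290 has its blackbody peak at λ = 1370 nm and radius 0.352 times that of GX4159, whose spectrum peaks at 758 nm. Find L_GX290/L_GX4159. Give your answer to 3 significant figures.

0.0116

Wien's law gives T ∝ 1/λ_max, so T_GX290/T_GX4159 = λ_GX4159/λ_GX290 = 758/1370 = 0.5533.
Then L ∝ R²T⁴ gives L_GX290/L_GX4159 = (0.352)² × (0.5533)⁴ = 0.1239 × 0.09371 = 0.01161.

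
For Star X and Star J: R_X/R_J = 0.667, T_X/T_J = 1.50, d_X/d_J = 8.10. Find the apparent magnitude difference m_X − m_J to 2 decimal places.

3.66

L_X/L_J = (0.667)²(1.50)⁴ = 2.252.
F_X/F_J = (L_X/L_J)/(d_X/d_J)² = 2.252/65.61 = 0.03433.
m_X − m_J = −2.5 log₁₀(0.03433) = 3.66.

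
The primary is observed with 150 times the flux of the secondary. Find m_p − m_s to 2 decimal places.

-5.44

m_p − m_s = −2.5 log₁₀(F_p/F_s) = −2.5 log₁₀(150) = −2.5 × (2.176) = -5.440.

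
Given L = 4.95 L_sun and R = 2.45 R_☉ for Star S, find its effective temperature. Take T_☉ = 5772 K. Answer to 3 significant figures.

5.50×10^3 K

T/T_☉ = (L/L_☉)^(1/4) / (R/R_☉)^(1/2)
T = 5772 × (4.95)^(1/4) / √(2.45) = 5772 × 1.492 / 1.565 = 5500 K.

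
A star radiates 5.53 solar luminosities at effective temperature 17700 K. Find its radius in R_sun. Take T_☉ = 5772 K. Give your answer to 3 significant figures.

R/R_☉ = √(L/L_☉) / (T/T_☉)² = √(5.53) / (3.067)²
       = 2.352 / 9.404 = 0.2501.

0.250 R_sun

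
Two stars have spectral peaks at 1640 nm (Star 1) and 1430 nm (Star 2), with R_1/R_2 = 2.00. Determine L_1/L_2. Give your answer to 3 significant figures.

2.31

Wien's law gives T ∝ 1/λ_max, so T_1/T_2 = λ_2/λ_1 = 1430/1640 = 0.8720.
Then L ∝ R²T⁴ gives L_1/L_2 = (2.00)² × (0.8720)⁴ = 4.000 × 0.5781 = 2.312.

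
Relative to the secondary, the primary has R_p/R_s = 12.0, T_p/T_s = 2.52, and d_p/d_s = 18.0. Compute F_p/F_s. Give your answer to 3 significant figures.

L_p/L_s = (R_p/R_s)²(T_p/T_s)⁴ = (12.0)² × (2.52)⁴ = 5807.
F_p/F_s = (L_p/L_s)/(d_p/d_s)² = 5807 / (18.0)² = 17.92.

17.9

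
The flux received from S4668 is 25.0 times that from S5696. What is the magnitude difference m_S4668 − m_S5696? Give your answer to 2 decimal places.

-3.49

m_S4668 − m_S5696 = −2.5 log₁₀(F_S4668/F_S5696) = −2.5 log₁₀(25.0) = −2.5 × (1.398) = -3.495.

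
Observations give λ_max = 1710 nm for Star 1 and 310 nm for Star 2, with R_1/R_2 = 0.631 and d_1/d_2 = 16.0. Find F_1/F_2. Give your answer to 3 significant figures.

1.68×10^-6

Wien's law: T_1/T_2 = λ_2/λ_1 = 310/1710 = 0.1813.
L_1/L_2 = (R_1/R_2)²(T_1/T_2)⁴ = (0.631)²(0.1813)⁴ = 4.301×10^-4.
F_1/F_2 = (L_1/L_2)/(d_1/d_2)² = 4.301×10^-4/(16.0)² = 1.680×10^-6.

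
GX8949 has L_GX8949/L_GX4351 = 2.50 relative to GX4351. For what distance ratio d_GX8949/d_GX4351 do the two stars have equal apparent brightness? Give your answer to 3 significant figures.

1.58

Equal flux requires L_GX8949/d_GX8949² = L_GX4351/d_GX4351², so d_GX8949/d_GX4351 = √(L_GX8949/L_GX4351)
= √(2.50) = 1.581.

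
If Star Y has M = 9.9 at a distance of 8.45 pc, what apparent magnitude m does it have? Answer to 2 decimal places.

9.53

m = M + 5 log₁₀(d/10 pc) = 9.9 + 5 log₁₀(8.45/10)
  = 9.9 + 5 × -0.073 = 9.9 + -0.37 = 9.53.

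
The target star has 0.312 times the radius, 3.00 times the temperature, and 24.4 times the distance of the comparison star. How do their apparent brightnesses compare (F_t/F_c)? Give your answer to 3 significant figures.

0.0132

L_t/L_c = (R_t/R_c)²(T_t/T_c)⁴ = (0.312)² × (3.00)⁴ = 7.885.
F_t/F_c = (L_t/L_c)/(d_t/d_c)² = 7.885 / (24.4)² = 0.01324.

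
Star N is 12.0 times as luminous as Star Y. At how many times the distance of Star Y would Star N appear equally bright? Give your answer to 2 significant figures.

Equal flux requires L_N/d_N² = L_Y/d_Y², so d_N/d_Y = √(L_N/L_Y)
= √(12.0) = 3.464.

3.5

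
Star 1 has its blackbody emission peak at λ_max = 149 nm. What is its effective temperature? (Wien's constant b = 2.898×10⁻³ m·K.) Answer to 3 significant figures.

1.94×10^4 K

T = b/λ_max = 2.898×10⁻³ / (149×10⁻⁹) = 1.945×10^4 K.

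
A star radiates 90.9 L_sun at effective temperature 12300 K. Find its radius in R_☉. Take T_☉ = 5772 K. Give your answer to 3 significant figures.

2.10 R_☉

R/R_☉ = √(L/L_☉) / (T/T_☉)² = √(90.9) / (2.131)²
       = 9.534 / 4.541 = 2.100.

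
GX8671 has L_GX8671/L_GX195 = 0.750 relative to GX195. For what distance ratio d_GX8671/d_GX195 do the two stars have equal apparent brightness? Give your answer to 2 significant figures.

0.87

Equal flux requires L_GX8671/d_GX8671² = L_GX195/d_GX195², so d_GX8671/d_GX195 = √(L_GX8671/L_GX195)
= √(0.750) = 0.8660.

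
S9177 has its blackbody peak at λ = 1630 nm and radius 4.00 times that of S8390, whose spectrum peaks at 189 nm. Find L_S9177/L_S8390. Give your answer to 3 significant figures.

Wien's law gives T ∝ 1/λ_max, so T_S9177/T_S8390 = λ_S8390/λ_S9177 = 189/1630 = 0.1160.
Then L ∝ R²T⁴ gives L_S9177/L_S8390 = (4.00)² × (0.1160)⁴ = 16.00 × 1.808×10^-4 = 0.002892.

0.00289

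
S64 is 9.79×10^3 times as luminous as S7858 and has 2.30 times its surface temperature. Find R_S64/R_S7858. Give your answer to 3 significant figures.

18.7

L ∝ R²T⁴ gives R ∝ √L / T², so
R_S64/R_S7858 = √(9.79×10^3) / (2.30)² = 98.94 / 5.290 = 18.70.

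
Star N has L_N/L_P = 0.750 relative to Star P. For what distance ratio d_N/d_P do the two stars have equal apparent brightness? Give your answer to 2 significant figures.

0.87

Equal flux requires L_N/d_N² = L_P/d_P², so d_N/d_P = √(L_N/L_P)
= √(0.750) = 0.8660.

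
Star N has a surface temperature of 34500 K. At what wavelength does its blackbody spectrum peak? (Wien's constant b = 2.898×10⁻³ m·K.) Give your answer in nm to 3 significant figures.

λ_max = b/T = 2.898×10⁻³ / 34500 = 8.40×10^-8 m = 84.00 nm.

84.0 nm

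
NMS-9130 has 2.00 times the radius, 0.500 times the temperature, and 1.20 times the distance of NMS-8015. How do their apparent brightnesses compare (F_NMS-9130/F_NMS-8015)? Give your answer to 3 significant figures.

0.174

L_NMS-9130/L_NMS-8015 = (R_NMS-9130/R_NMS-8015)²(T_NMS-9130/T_NMS-8015)⁴ = (2.00)² × (0.500)⁴ = 0.2500.
F_NMS-9130/F_NMS-8015 = (L_NMS-9130/L_NMS-8015)/(d_NMS-9130/d_NMS-8015)² = 0.2500 / (1.20)² = 0.1736.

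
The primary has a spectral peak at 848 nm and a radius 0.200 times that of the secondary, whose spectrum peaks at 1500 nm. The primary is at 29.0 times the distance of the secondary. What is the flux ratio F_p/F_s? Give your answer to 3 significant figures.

Wien's law: T_p/T_s = λ_s/λ_p = 1500/848 = 1.769.
L_p/L_s = (R_p/R_s)²(T_p/T_s)⁴ = (0.200)²(1.769)⁴ = 0.3916.
F_p/F_s = (L_p/L_s)/(d_p/d_s)² = 0.3916/(29.0)² = 4.656×10^-4.

4.66×10^-4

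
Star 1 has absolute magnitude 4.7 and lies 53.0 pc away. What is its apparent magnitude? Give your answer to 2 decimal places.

m = M + 5 log₁₀(d/10 pc) = 4.7 + 5 log₁₀(53.0/10)
  = 4.7 + 5 × 0.724 = 4.7 + 3.62 = 8.32.

8.32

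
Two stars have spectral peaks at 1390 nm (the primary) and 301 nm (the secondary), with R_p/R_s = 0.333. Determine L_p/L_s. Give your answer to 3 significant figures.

2.44×10^-4

Wien's law gives T ∝ 1/λ_max, so T_p/T_s = λ_s/λ_p = 301/1390 = 0.2165.
Then L ∝ R²T⁴ gives L_p/L_s = (0.333)² × (0.2165)⁴ = 0.1109 × 0.002199 = 2.438×10^-4.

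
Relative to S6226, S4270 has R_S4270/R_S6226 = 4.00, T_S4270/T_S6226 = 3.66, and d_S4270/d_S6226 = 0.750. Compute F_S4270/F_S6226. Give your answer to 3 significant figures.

L_S4270/L_S6226 = (R_S4270/R_S6226)²(T_S4270/T_S6226)⁴ = (4.00)² × (3.66)⁴ = 2871.
F_S4270/F_S6226 = (L_S4270/L_S6226)/(d_S4270/d_S6226)² = 2871 / (0.750)² = 5104.

5.10×10^3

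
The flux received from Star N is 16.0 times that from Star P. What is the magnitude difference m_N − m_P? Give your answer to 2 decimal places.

-3.01

m_N − m_P = −2.5 log₁₀(F_N/F_P) = −2.5 log₁₀(16.0) = −2.5 × (1.204) = -3.010.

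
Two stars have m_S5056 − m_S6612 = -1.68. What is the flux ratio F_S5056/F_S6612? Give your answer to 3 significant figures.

F_S5056/F_S6612 = 10^(−(m_S5056 − m_S6612)/2.5) = 10^(1.68/2.5) = 10^0.672 = 4.699.

4.70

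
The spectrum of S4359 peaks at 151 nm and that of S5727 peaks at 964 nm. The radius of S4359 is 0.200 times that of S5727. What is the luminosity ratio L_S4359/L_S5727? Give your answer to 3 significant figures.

Wien's law gives T ∝ 1/λ_max, so T_S4359/T_S5727 = λ_S5727/λ_S4359 = 964/151 = 6.384.
Then L ∝ R²T⁴ gives L_S4359/L_S5727 = (0.200)² × (6.384)⁴ = 0.04000 × 1661 = 66.44.

66.4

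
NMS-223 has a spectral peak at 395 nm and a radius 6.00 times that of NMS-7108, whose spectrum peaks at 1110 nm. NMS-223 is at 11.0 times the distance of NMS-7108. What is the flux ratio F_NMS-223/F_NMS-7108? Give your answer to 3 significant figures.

Wien's law: T_NMS-223/T_NMS-7108 = λ_NMS-7108/λ_NMS-223 = 1110/395 = 2.810.
L_NMS-223/L_NMS-7108 = (R_NMS-223/R_NMS-7108)²(T_NMS-223/T_NMS-7108)⁴ = (6.00)²(2.810)⁴ = 2245.
F_NMS-223/F_NMS-7108 = (L_NMS-223/L_NMS-7108)/(d_NMS-223/d_NMS-7108)² = 2245/(11.0)² = 18.55.

18.6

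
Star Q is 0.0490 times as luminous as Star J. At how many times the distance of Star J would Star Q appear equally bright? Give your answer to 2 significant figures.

Equal flux requires L_Q/d_Q² = L_J/d_J², so d_Q/d_J = √(L_Q/L_J)
= √(0.0490) = 0.2214.

0.22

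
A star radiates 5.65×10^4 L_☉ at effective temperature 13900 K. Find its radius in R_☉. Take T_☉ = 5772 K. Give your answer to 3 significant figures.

41.0 R_☉

R/R_☉ = √(L/L_☉) / (T/T_☉)² = √(5.65×10^4) / (2.408)²
       = 237.7 / 5.799 = 40.99.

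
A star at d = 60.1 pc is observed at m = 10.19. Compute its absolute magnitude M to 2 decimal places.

6.30

M = m − 5 log₁₀(d/10 pc) = 10.19 − 5 log₁₀(60.1/10)
  = 10.19 − 5 × 0.779 = 10.19 − 3.89 = 6.30.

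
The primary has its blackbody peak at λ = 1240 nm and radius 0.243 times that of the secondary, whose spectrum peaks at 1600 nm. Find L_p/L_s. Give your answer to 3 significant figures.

Wien's law gives T ∝ 1/λ_max, so T_p/T_s = λ_s/λ_p = 1600/1240 = 1.290.
Then L ∝ R²T⁴ gives L_p/L_s = (0.243)² × (1.290)⁴ = 0.05905 × 2.772 = 0.1637.

0.164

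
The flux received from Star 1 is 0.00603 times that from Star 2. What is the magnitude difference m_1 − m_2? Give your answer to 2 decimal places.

5.55

m_1 − m_2 = −2.5 log₁₀(F_1/F_2) = −2.5 log₁₀(0.00603) = −2.5 × (-2.220) = 5.549.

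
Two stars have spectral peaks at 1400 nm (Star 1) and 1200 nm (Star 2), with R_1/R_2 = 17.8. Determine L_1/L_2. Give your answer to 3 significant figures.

Wien's law gives T ∝ 1/λ_max, so T_1/T_2 = λ_2/λ_1 = 1200/1400 = 0.8571.
Then L ∝ R²T⁴ gives L_1/L_2 = (17.8)² × (0.8571)⁴ = 316.8 × 0.5398 = 171.0.

171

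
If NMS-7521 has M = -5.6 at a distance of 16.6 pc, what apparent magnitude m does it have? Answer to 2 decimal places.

-4.50

m = M + 5 log₁₀(d/10 pc) = -5.6 + 5 log₁₀(16.6/10)
  = -5.6 + 5 × 0.220 = -5.6 + 1.10 = -4.50.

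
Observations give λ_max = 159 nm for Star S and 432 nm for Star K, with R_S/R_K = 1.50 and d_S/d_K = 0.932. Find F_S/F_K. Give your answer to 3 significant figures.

141

Wien's law: T_S/T_K = λ_K/λ_S = 432/159 = 2.717.
L_S/L_K = (R_S/R_K)²(T_S/T_K)⁴ = (1.50)²(2.717)⁴ = 122.6.
F_S/F_K = (L_S/L_K)/(d_S/d_K)² = 122.6/(0.932)² = 141.2.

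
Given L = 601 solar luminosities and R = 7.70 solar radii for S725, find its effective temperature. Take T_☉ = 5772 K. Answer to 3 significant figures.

T/T_☉ = (L/L_☉)^(1/4) / (R/R_☉)^(1/2)
T = 5772 × (601)^(1/4) / √(7.70) = 5772 × 4.951 / 2.775 = 1.030×10^4 K.

1.03×10^4 K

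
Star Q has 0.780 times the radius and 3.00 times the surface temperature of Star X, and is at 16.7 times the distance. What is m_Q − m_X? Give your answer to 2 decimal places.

1.88

L_Q/L_X = (0.780)²(3.00)⁴ = 49.28.
F_Q/F_X = (L_Q/L_X)/(d_Q/d_X)² = 49.28/278.9 = 0.1767.
m_Q − m_X = −2.5 log₁₀(0.1767) = 1.88.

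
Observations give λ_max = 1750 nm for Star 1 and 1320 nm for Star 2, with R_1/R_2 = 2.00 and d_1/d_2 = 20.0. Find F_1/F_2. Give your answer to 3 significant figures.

0.00324

Wien's law: T_1/T_2 = λ_2/λ_1 = 1320/1750 = 0.7543.
L_1/L_2 = (R_1/R_2)²(T_1/T_2)⁴ = (2.00)²(0.7543)⁴ = 1.295.
F_1/F_2 = (L_1/L_2)/(d_1/d_2)² = 1.295/(20.0)² = 0.003237.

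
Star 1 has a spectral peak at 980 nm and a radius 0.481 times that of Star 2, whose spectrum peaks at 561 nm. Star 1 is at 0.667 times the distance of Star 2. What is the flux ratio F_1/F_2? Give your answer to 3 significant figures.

Wien's law: T_1/T_2 = λ_2/λ_1 = 561/980 = 0.5724.
L_1/L_2 = (R_1/R_2)²(T_1/T_2)⁴ = (0.481)²(0.5724)⁴ = 0.02484.
F_1/F_2 = (L_1/L_2)/(d_1/d_2)² = 0.02484/(0.667)² = 0.05585.

0.0558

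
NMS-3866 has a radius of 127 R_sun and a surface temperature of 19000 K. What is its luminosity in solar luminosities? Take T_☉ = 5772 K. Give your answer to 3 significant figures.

1.89×10^6 solar luminosities

L/L_☉ = (R/R_☉)² (T/T_☉)⁴ = (127)² × (19000/5772)⁴
       = 1.613×10^4 × (3.292)⁴ = 1.613×10^4 × 117.4 = 1.894×10^6.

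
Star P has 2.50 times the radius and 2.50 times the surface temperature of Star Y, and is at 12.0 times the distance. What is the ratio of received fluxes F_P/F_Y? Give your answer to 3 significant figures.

1.70

L_P/L_Y = (R_P/R_Y)²(T_P/T_Y)⁴ = (2.50)² × (2.50)⁴ = 244.1.
F_P/F_Y = (L_P/L_Y)/(d_P/d_Y)² = 244.1 / (12.0)² = 1.695.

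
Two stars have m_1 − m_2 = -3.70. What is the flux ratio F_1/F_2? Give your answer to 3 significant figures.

30.2

F_1/F_2 = 10^(−(m_1 − m_2)/2.5) = 10^(3.70/2.5) = 10^1.480 = 30.20.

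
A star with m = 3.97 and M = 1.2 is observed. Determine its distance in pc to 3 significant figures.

35.8 pc

m − M = 5 log₁₀(d/10 pc)
3.97 − (1.2) = 2.77 = 5 log₁₀(d/10)
d = 10 × 10^(2.77/5) = 10 × 10^0.554 = 35.81 pc.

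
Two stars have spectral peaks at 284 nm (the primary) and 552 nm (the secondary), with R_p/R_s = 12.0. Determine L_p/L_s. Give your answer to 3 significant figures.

2.06×10^3

Wien's law gives T ∝ 1/λ_max, so T_p/T_s = λ_s/λ_p = 552/284 = 1.944.
Then L ∝ R²T⁴ gives L_p/L_s = (12.0)² × (1.944)⁴ = 144.0 × 14.27 = 2055.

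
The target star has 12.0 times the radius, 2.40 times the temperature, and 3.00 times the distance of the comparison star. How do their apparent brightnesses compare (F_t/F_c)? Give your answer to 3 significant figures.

L_t/L_c = (R_t/R_c)²(T_t/T_c)⁴ = (12.0)² × (2.40)⁴ = 4778.
F_t/F_c = (L_t/L_c)/(d_t/d_c)² = 4778 / (3.00)² = 530.8.

531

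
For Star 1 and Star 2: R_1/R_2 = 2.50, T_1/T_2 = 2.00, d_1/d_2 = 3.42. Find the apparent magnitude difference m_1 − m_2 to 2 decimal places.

L_1/L_2 = (2.50)²(2.00)⁴ = 100.0.
F_1/F_2 = (L_1/L_2)/(d_1/d_2)² = 100.0/11.70 = 8.550.
m_1 − m_2 = −2.5 log₁₀(8.550) = -2.33.

-2.33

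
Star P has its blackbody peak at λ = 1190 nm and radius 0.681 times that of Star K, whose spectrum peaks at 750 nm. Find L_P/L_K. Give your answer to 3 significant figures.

0.0732

Wien's law gives T ∝ 1/λ_max, so T_P/T_K = λ_K/λ_P = 750/1190 = 0.6303.
Then L ∝ R²T⁴ gives L_P/L_K = (0.681)² × (0.6303)⁴ = 0.4638 × 0.1578 = 0.07317.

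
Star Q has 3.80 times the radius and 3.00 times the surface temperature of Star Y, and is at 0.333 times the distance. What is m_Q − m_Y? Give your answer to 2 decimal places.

L_Q/L_Y = (3.80)²(3.00)⁴ = 1170.
F_Q/F_Y = (L_Q/L_Y)/(d_Q/d_Y)² = 1170/0.1109 = 1.055×10^4.
m_Q − m_Y = −2.5 log₁₀(1.055×10^4) = -10.06.

-10.06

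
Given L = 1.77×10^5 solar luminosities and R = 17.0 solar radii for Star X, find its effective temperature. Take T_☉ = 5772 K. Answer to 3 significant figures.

T/T_☉ = (L/L_☉)^(1/4) / (R/R_☉)^(1/2)
T = 5772 × (1.77×10^5)^(1/4) / √(17.0) = 5772 × 20.51 / 4.123 = 2.871×10^4 K.

2.87×10^4 K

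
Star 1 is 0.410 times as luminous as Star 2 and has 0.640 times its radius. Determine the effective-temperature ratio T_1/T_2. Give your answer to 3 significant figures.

1.00

L ∝ R²T⁴ gives T ∝ (L/R²)^(1/4), so
T_1/T_2 = (0.410 / 0.640²)^(1/4) = (1.001)^(1/4) = 1.000.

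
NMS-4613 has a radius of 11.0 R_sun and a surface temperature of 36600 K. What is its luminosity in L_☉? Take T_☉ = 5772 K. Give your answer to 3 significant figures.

L/L_☉ = (R/R_☉)² (T/T_☉)⁴ = (11.0)² × (36600/5772)⁴
       = 121.0 × (6.341)⁴ = 121.0 × 1617 = 1.956×10^5.

1.96×10^5 L_☉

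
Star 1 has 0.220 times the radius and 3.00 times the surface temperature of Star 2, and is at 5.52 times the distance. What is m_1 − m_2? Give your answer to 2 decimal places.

2.23

L_1/L_2 = (0.220)²(3.00)⁴ = 3.920.
F_1/F_2 = (L_1/L_2)/(d_1/d_2)² = 3.920/30.47 = 0.1287.
m_1 − m_2 = −2.5 log₁₀(0.1287) = 2.23.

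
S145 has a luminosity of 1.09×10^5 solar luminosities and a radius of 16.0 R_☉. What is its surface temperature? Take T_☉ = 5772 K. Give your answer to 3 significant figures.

T/T_☉ = (L/L_☉)^(1/4) / (R/R_☉)^(1/2)
T = 5772 × (1.09×10^5)^(1/4) / √(16.0) = 5772 × 18.17 / 4.000 = 2.622×10^4 K.

2.62×10^4 K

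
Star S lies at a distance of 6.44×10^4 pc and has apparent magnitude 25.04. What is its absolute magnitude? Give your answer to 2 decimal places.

M = m − 5 log₁₀(d/10 pc) = 25.04 − 5 log₁₀(6.44×10^4/10)
  = 25.04 − 5 × 3.809 = 25.04 − 19.04 = 6.00.

6.00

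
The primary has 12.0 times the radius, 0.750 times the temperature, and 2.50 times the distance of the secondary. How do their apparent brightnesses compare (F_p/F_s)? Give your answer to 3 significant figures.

L_p/L_s = (R_p/R_s)²(T_p/T_s)⁴ = (12.0)² × (0.750)⁴ = 45.56.
F_p/F_s = (L_p/L_s)/(d_p/d_s)² = 45.56 / (2.50)² = 7.290.

7.29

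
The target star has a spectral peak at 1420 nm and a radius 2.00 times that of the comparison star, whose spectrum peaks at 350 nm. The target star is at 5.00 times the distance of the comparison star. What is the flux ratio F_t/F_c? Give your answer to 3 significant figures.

5.91×10^-4

Wien's law: T_t/T_c = λ_c/λ_t = 350/1420 = 0.2465.
L_t/L_c = (R_t/R_c)²(T_t/T_c)⁴ = (2.00)²(0.2465)⁴ = 0.01476.
F_t/F_c = (L_t/L_c)/(d_t/d_c)² = 0.01476/(5.00)² = 5.905×10^-4.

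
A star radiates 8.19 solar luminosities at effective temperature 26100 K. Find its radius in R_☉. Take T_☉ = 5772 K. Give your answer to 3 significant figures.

R/R_☉ = √(L/L_☉) / (T/T_☉)² = √(8.19) / (4.522)²
       = 2.862 / 20.45 = 0.1400.

0.140 R_☉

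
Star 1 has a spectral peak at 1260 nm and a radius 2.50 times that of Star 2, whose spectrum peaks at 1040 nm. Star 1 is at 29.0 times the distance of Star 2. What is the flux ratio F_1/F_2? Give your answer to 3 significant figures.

0.00345

Wien's law: T_1/T_2 = λ_2/λ_1 = 1040/1260 = 0.8254.
L_1/L_2 = (R_1/R_2)²(T_1/T_2)⁴ = (2.50)²(0.8254)⁴ = 2.901.
F_1/F_2 = (L_1/L_2)/(d_1/d_2)² = 2.901/(29.0)² = 0.003449.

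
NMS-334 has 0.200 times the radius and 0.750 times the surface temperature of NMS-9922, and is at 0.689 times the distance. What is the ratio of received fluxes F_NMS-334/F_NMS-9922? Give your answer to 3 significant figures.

0.0267

L_NMS-334/L_NMS-9922 = (R_NMS-334/R_NMS-9922)²(T_NMS-334/T_NMS-9922)⁴ = (0.200)² × (0.750)⁴ = 0.01266.
F_NMS-334/F_NMS-9922 = (L_NMS-334/L_NMS-9922)/(d_NMS-334/d_NMS-9922)² = 0.01266 / (0.689)² = 0.02666.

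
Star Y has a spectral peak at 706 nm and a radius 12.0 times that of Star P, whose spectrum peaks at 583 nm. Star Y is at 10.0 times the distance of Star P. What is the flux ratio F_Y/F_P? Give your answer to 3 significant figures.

0.670

Wien's law: T_Y/T_P = λ_P/λ_Y = 583/706 = 0.8258.
L_Y/L_P = (R_Y/R_P)²(T_Y/T_P)⁴ = (12.0)²(0.8258)⁴ = 66.96.
F_Y/F_P = (L_Y/L_P)/(d_Y/d_P)² = 66.96/(10.0)² = 0.6696.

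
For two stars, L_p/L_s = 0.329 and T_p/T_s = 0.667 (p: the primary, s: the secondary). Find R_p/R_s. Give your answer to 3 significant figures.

L ∝ R²T⁴ gives R ∝ √L / T², so
R_p/R_s = √(0.329) / (0.667)² = 0.5736 / 0.4449 = 1.289.

1.29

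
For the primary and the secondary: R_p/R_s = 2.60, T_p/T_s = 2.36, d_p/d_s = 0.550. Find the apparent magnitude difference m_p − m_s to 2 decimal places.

-7.10

L_p/L_s = (2.60)²(2.36)⁴ = 209.7.
F_p/F_s = (L_p/L_s)/(d_p/d_s)² = 209.7/0.3025 = 693.2.
m_p − m_s = −2.5 log₁₀(693.2) = -7.10.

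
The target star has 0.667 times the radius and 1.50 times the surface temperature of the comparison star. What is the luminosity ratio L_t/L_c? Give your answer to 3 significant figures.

From the Stefan–Boltzmann law, L ∝ R²T⁴, so
L_t/L_c = (R_t/R_c)² (T_t/T_c)⁴ = (0.667)² × (1.50)⁴ = 0.4449 × 5.062 = 2.252.

2.25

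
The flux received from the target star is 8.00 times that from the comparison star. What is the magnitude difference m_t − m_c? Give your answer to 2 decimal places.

-2.26

m_t − m_c = −2.5 log₁₀(F_t/F_c) = −2.5 log₁₀(8.00) = −2.5 × (0.903) = -2.258.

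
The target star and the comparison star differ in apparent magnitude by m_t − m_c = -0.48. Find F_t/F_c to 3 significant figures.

1.56

F_t/F_c = 10^(−(m_t − m_c)/2.5) = 10^(0.48/2.5) = 10^0.192 = 1.556.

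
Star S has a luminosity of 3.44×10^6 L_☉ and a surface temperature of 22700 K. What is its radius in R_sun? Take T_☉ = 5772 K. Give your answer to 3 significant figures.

R/R_☉ = √(L/L_☉) / (T/T_☉)² = √(3.44×10^6) / (3.933)²
       = 1855 / 15.47 = 119.9.

120 R_sun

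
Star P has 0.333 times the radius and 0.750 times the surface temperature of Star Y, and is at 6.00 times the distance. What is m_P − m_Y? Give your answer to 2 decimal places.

7.53

L_P/L_Y = (0.333)²(0.750)⁴ = 0.03509.
F_P/F_Y = (L_P/L_Y)/(d_P/d_Y)² = 0.03509/36.00 = 9.746×10^-4.
m_P − m_Y = −2.5 log₁₀(9.746×10^-4) = 7.53.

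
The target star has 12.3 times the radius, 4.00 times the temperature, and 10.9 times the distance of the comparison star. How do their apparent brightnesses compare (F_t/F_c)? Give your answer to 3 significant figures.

326

L_t/L_c = (R_t/R_c)²(T_t/T_c)⁴ = (12.3)² × (4.00)⁴ = 3.873×10^4.
F_t/F_c = (L_t/L_c)/(d_t/d_c)² = 3.873×10^4 / (10.9)² = 326.0.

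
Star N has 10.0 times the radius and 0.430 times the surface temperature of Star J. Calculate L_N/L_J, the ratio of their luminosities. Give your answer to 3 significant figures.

3.42

From the Stefan–Boltzmann law, L ∝ R²T⁴, so
L_N/L_J = (R_N/R_J)² (T_N/T_J)⁴ = (10.0)² × (0.430)⁴ = 100.0 × 0.03419 = 3.419.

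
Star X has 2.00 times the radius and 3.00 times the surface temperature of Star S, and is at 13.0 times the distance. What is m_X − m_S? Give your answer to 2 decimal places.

L_X/L_S = (2.00)²(3.00)⁴ = 324.0.
F_X/F_S = (L_X/L_S)/(d_X/d_S)² = 324.0/169.0 = 1.917.
m_X − m_S = −2.5 log₁₀(1.917) = -0.71.

-0.71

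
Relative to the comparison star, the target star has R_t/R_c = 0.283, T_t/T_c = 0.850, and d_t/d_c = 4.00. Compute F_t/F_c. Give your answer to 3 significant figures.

0.00261

L_t/L_c = (R_t/R_c)²(T_t/T_c)⁴ = (0.283)² × (0.850)⁴ = 0.04181.
F_t/F_c = (L_t/L_c)/(d_t/d_c)² = 0.04181 / (4.00)² = 0.002613.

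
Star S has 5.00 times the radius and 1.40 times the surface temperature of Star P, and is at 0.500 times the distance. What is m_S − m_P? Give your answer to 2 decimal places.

-6.46

L_S/L_P = (5.00)²(1.40)⁴ = 96.04.
F_S/F_P = (L_S/L_P)/(d_S/d_P)² = 96.04/0.2500 = 384.2.
m_S − m_P = −2.5 log₁₀(384.2) = -6.46.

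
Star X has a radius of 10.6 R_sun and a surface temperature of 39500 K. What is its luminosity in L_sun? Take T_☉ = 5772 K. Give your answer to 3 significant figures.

2.46×10^5 L_sun

L/L_☉ = (R/R_☉)² (T/T_☉)⁴ = (10.6)² × (39500/5772)⁴
       = 112.4 × (6.843)⁴ = 112.4 × 2193 = 2.464×10^5.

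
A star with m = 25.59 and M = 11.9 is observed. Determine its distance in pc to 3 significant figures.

m − M = 5 log₁₀(d/10 pc)
25.59 − (11.9) = 13.69 = 5 log₁₀(d/10)
d = 10 × 10^(13.69/5) = 10 × 10^2.738 = 5470 pc.

5.47×10^3 pc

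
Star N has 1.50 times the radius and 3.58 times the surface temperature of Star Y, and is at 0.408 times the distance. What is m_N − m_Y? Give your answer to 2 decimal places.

L_N/L_Y = (1.50)²(3.58)⁴ = 369.6.
F_N/F_Y = (L_N/L_Y)/(d_N/d_Y)² = 369.6/0.1665 = 2220.
m_N − m_Y = −2.5 log₁₀(2220) = -8.37.

-8.37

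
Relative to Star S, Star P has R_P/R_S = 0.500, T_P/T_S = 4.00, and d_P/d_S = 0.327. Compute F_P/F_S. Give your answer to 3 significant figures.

L_P/L_S = (R_P/R_S)²(T_P/T_S)⁴ = (0.500)² × (4.00)⁴ = 64.00.
F_P/F_S = (L_P/L_S)/(d_P/d_S)² = 64.00 / (0.327)² = 598.5.

599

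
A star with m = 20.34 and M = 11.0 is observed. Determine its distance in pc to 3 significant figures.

m − M = 5 log₁₀(d/10 pc)
20.34 − (11.0) = 9.34 = 5 log₁₀(d/10)
d = 10 × 10^(9.34/5) = 10 × 10^1.868 = 737.9 pc.

738 pc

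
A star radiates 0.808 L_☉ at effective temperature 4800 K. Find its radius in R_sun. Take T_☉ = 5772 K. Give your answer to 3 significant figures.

1.30 R_sun

R/R_☉ = √(L/L_☉) / (T/T_☉)² = √(0.808) / (0.8316)²
       = 0.8989 / 0.6916 = 1.300.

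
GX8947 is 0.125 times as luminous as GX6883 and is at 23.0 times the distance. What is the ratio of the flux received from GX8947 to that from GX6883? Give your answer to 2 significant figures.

2.4×10^-4

F = L/(4πd²), so F_GX8947/F_GX6883 = (L_GX8947/L_GX6883) / (d_GX8947/d_GX6883)²
= 0.125 / (23.0)² = 0.125 / 529.0 = 2.363×10^-4.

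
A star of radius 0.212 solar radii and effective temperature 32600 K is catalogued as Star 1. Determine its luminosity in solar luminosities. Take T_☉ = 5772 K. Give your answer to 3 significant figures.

45.7 solar luminosities

L/L_☉ = (R/R_☉)² (T/T_☉)⁴ = (0.212)² × (32600/5772)⁴
       = 0.04494 × (5.648)⁴ = 0.04494 × 1018 = 45.73.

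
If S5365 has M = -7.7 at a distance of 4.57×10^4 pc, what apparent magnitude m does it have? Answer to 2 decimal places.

m = M + 5 log₁₀(d/10 pc) = -7.7 + 5 log₁₀(4.57×10^4/10)
  = -7.7 + 5 × 3.660 = -7.7 + 18.30 = 10.60.

10.60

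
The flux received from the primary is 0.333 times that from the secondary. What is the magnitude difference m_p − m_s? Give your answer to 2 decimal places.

m_p − m_s = −2.5 log₁₀(F_p/F_s) = −2.5 log₁₀(0.333) = −2.5 × (-0.478) = 1.194.

1.19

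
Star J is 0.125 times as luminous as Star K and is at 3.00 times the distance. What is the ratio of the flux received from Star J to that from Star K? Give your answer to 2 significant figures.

F = L/(4πd²), so F_J/F_K = (L_J/L_K) / (d_J/d_K)²
= 0.125 / (3.00)² = 0.125 / 9.000 = 0.01389.

0.014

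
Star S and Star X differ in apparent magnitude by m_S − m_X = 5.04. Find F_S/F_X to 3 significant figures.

F_S/F_X = 10^(−(m_S − m_X)/2.5) = 10^(-5.04/2.5) = 10^-2.016 = 0.009638.

0.00964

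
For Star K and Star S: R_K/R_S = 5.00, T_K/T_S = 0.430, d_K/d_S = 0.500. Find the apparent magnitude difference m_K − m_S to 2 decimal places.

-1.33

L_K/L_S = (5.00)²(0.430)⁴ = 0.8547.
F_K/F_S = (L_K/L_S)/(d_K/d_S)² = 0.8547/0.2500 = 3.419.
m_K − m_S = −2.5 log₁₀(3.419) = -1.33.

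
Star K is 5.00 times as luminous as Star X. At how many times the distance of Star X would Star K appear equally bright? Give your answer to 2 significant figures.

2.2

Equal flux requires L_K/d_K² = L_X/d_X², so d_K/d_X = √(L_K/L_X)
= √(5.00) = 2.236.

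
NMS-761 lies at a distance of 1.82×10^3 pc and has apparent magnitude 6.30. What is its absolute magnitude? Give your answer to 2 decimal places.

-5.00

M = m − 5 log₁₀(d/10 pc) = 6.30 − 5 log₁₀(1.82×10^3/10)
  = 6.30 − 5 × 2.260 = 6.30 − 11.30 = -5.00.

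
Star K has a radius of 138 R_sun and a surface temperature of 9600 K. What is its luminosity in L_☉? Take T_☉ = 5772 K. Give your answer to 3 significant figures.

L/L_☉ = (R/R_☉)² (T/T_☉)⁴ = (138)² × (9600/5772)⁴
       = 1.904×10^4 × (1.663)⁴ = 1.904×10^4 × 7.652 = 1.457×10^5.

1.46×10^5 L_☉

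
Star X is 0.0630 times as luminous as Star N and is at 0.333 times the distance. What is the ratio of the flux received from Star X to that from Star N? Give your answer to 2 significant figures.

F = L/(4πd²), so F_X/F_N = (L_X/L_N) / (d_X/d_N)²
= 0.0630 / (0.333)² = 0.0630 / 0.1109 = 0.5681.

0.57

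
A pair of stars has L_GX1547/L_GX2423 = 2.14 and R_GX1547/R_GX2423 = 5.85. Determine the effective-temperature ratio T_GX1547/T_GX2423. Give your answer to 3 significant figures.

L ∝ R²T⁴ gives T ∝ (L/R²)^(1/4), so
T_GX1547/T_GX2423 = (2.14 / 5.85²)^(1/4) = (0.06253)^(1/4) = 0.5001.

0.500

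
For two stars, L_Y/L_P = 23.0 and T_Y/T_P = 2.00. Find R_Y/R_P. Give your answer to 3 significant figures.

1.20

L ∝ R²T⁴ gives R ∝ √L / T², so
R_Y/R_P = √(23.0) / (2.00)² = 4.796 / 4.000 = 1.199.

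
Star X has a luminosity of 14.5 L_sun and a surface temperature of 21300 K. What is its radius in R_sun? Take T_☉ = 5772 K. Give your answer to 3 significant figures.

0.280 R_sun

R/R_☉ = √(L/L_☉) / (T/T_☉)² = √(14.5) / (3.690)²
       = 3.808 / 13.62 = 0.2796.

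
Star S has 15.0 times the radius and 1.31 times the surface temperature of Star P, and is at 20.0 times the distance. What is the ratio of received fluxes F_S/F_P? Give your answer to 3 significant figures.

1.66

L_S/L_P = (R_S/R_P)²(T_S/T_P)⁴ = (15.0)² × (1.31)⁴ = 662.6.
F_S/F_P = (L_S/L_P)/(d_S/d_P)² = 662.6 / (20.0)² = 1.657.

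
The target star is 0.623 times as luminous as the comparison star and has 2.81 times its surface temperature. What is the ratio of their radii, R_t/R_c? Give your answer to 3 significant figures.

0.100

L ∝ R²T⁴ gives R ∝ √L / T², so
R_t/R_c = √(0.623) / (2.81)² = 0.7893 / 7.896 = 0.09996.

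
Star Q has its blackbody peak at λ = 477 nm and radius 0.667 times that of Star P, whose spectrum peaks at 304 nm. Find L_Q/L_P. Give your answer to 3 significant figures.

0.0734

Wien's law gives T ∝ 1/λ_max, so T_Q/T_P = λ_P/λ_Q = 304/477 = 0.6373.
Then L ∝ R²T⁴ gives L_Q/L_P = (0.667)² × (0.6373)⁴ = 0.4449 × 0.1650 = 0.07340.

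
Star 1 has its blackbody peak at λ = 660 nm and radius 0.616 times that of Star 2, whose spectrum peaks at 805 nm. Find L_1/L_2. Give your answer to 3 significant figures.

0.840

Wien's law gives T ∝ 1/λ_max, so T_1/T_2 = λ_2/λ_1 = 805/660 = 1.220.
Then L ∝ R²T⁴ gives L_1/L_2 = (0.616)² × (1.220)⁴ = 0.3795 × 2.213 = 0.8398.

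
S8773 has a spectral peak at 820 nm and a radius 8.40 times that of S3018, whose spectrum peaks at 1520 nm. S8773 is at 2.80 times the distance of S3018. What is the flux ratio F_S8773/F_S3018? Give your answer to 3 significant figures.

Wien's law: T_S8773/T_S3018 = λ_S3018/λ_S8773 = 1520/820 = 1.854.
L_S8773/L_S3018 = (R_S8773/R_S3018)²(T_S8773/T_S3018)⁴ = (8.40)²(1.854)⁴ = 833.1.
F_S8773/F_S3018 = (L_S8773/L_S3018)/(d_S8773/d_S3018)² = 833.1/(2.80)² = 106.3.

106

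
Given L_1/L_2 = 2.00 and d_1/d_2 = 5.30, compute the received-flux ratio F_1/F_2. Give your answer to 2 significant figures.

0.071

F = L/(4πd²), so F_1/F_2 = (L_1/L_2) / (d_1/d_2)²
= 2.00 / (5.30)² = 2.00 / 28.09 = 0.07120.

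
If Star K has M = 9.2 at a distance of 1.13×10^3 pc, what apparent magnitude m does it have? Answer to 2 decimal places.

19.47

m = M + 5 log₁₀(d/10 pc) = 9.2 + 5 log₁₀(1.13×10^3/10)
  = 9.2 + 5 × 2.053 = 9.2 + 10.27 = 19.47.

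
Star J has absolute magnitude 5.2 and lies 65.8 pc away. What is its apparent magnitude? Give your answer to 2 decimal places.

9.29

m = M + 5 log₁₀(d/10 pc) = 5.2 + 5 log₁₀(65.8/10)
  = 5.2 + 5 × 0.818 = 5.2 + 4.09 = 9.29.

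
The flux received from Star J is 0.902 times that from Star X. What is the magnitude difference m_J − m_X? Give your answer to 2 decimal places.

m_J − m_X = −2.5 log₁₀(F_J/F_X) = −2.5 log₁₀(0.902) = −2.5 × (-0.045) = 0.112.

0.11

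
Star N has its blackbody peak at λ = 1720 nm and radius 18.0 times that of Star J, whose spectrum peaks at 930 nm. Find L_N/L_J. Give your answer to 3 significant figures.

Wien's law gives T ∝ 1/λ_max, so T_N/T_J = λ_J/λ_N = 930/1720 = 0.5407.
Then L ∝ R²T⁴ gives L_N/L_J = (18.0)² × (0.5407)⁴ = 324.0 × 0.08547 = 27.69.

27.7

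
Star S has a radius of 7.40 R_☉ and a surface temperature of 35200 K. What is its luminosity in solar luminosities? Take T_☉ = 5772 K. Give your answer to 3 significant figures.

L/L_☉ = (R/R_☉)² (T/T_☉)⁴ = (7.40)² × (35200/5772)⁴
       = 54.76 × (6.098)⁴ = 54.76 × 1383 = 7.574×10^4.

7.57×10^4 solar luminosities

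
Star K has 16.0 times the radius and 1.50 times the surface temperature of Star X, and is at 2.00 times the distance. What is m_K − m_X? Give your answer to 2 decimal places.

L_K/L_X = (16.0)²(1.50)⁴ = 1296.
F_K/F_X = (L_K/L_X)/(d_K/d_X)² = 1296/4.000 = 324.0.
m_K − m_X = −2.5 log₁₀(324.0) = -6.28.

-6.28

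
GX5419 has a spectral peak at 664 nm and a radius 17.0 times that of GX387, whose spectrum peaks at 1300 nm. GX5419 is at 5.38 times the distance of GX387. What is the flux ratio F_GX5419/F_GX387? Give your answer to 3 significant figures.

147

Wien's law: T_GX5419/T_GX387 = λ_GX387/λ_GX5419 = 1300/664 = 1.958.
L_GX5419/L_GX387 = (R_GX5419/R_GX387)²(T_GX5419/T_GX387)⁴ = (17.0)²(1.958)⁴ = 4246.
F_GX5419/F_GX387 = (L_GX5419/L_GX387)/(d_GX5419/d_GX387)² = 4246/(5.38)² = 146.7.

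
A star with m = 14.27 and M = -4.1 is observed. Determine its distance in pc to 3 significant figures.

m − M = 5 log₁₀(d/10 pc)
14.27 − (-4.1) = 18.37 = 5 log₁₀(d/10)
d = 10 × 10^(18.37/5) = 10 × 10^3.674 = 4.721×10^4 pc.

4.72×10^4 pc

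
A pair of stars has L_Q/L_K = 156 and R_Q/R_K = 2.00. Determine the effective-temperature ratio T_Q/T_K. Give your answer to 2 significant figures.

L ∝ R²T⁴ gives T ∝ (L/R²)^(1/4), so
T_Q/T_K = (156 / 2.00²)^(1/4) = (39.00)^(1/4) = 2.499.

2.5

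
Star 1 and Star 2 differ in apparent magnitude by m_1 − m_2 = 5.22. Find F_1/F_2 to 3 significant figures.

0.00817

F_1/F_2 = 10^(−(m_1 − m_2)/2.5) = 10^(-5.22/2.5) = 10^-2.088 = 0.008166.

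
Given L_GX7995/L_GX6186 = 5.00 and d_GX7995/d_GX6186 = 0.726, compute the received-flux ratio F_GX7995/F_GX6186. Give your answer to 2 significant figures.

9.5

F = L/(4πd²), so F_GX7995/F_GX6186 = (L_GX7995/L_GX6186) / (d_GX7995/d_GX6186)²
= 5.00 / (0.726)² = 5.00 / 0.5271 = 9.486.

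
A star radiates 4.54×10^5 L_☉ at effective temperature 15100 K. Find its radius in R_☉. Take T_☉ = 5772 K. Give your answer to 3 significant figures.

R/R_☉ = √(L/L_☉) / (T/T_☉)² = √(4.54×10^5) / (2.616)²
       = 673.8 / 6.844 = 98.45.

98.5 R_☉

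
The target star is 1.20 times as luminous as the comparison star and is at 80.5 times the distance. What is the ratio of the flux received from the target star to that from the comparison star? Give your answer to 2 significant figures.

1.9×10^-4

F = L/(4πd²), so F_t/F_c = (L_t/L_c) / (d_t/d_c)²
= 1.20 / (80.5)² = 1.20 / 6480 = 1.852×10^-4.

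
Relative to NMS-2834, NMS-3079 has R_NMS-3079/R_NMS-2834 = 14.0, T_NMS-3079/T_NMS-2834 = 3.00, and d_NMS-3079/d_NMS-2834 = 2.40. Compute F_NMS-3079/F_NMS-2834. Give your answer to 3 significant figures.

L_NMS-3079/L_NMS-2834 = (R_NMS-3079/R_NMS-2834)²(T_NMS-3079/T_NMS-2834)⁴ = (14.0)² × (3.00)⁴ = 1.588×10^4.
F_NMS-3079/F_NMS-2834 = (L_NMS-3079/L_NMS-2834)/(d_NMS-3079/d_NMS-2834)² = 1.588×10^4 / (2.40)² = 2756.

2.76×10^3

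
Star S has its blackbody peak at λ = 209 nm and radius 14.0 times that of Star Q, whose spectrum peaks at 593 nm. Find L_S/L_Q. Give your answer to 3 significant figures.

1.27×10^4

Wien's law gives T ∝ 1/λ_max, so T_S/T_Q = λ_Q/λ_S = 593/209 = 2.837.
Then L ∝ R²T⁴ gives L_S/L_Q = (14.0)² × (2.837)⁴ = 196.0 × 64.81 = 1.270×10^4.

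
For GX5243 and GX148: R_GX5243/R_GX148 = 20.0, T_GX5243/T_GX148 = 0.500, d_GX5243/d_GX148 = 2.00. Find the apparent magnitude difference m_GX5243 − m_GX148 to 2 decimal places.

L_GX5243/L_GX148 = (20.0)²(0.500)⁴ = 25.00.
F_GX5243/F_GX148 = (L_GX5243/L_GX148)/(d_GX5243/d_GX148)² = 25.00/4.000 = 6.250.
m_GX5243 − m_GX148 = −2.5 log₁₀(6.250) = -1.99.

-1.99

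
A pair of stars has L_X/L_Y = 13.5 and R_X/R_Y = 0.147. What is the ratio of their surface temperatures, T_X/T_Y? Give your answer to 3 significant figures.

L ∝ R²T⁴ gives T ∝ (L/R²)^(1/4), so
T_X/T_Y = (13.5 / 0.147²)^(1/4) = (624.7)^(1/4) = 4.999.

5.00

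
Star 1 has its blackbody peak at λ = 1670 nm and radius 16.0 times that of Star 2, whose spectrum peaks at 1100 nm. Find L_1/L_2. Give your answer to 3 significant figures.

48.2

Wien's law gives T ∝ 1/λ_max, so T_1/T_2 = λ_2/λ_1 = 1100/1670 = 0.6587.
Then L ∝ R²T⁴ gives L_1/L_2 = (16.0)² × (0.6587)⁴ = 256.0 × 0.1882 = 48.19.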